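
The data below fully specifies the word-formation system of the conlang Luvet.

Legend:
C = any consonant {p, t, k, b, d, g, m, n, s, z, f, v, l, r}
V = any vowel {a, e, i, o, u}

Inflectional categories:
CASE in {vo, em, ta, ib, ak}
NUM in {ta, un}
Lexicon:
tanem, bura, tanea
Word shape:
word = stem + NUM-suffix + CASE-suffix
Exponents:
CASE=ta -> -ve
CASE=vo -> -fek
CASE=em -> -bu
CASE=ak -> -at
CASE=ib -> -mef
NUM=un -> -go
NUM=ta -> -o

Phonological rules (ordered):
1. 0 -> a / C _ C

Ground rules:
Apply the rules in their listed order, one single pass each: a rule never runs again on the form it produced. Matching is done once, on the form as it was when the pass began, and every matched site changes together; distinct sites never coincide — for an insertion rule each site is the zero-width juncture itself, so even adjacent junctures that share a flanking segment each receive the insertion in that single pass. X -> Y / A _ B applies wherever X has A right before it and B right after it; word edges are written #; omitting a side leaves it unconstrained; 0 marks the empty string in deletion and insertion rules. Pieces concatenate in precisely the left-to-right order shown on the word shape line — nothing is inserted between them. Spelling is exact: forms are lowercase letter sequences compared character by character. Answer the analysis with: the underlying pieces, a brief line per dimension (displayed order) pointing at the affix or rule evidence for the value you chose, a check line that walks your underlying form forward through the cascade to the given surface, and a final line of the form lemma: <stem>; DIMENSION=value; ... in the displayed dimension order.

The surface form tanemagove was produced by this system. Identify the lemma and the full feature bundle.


underlying: tanem-go-ve
CASE=ta - signalled by the affix -ve
NUM=un - signalled by the affix -go
check: tanemgove -> tanemagove
lemma: tanem; CASE=ta; NUM=un


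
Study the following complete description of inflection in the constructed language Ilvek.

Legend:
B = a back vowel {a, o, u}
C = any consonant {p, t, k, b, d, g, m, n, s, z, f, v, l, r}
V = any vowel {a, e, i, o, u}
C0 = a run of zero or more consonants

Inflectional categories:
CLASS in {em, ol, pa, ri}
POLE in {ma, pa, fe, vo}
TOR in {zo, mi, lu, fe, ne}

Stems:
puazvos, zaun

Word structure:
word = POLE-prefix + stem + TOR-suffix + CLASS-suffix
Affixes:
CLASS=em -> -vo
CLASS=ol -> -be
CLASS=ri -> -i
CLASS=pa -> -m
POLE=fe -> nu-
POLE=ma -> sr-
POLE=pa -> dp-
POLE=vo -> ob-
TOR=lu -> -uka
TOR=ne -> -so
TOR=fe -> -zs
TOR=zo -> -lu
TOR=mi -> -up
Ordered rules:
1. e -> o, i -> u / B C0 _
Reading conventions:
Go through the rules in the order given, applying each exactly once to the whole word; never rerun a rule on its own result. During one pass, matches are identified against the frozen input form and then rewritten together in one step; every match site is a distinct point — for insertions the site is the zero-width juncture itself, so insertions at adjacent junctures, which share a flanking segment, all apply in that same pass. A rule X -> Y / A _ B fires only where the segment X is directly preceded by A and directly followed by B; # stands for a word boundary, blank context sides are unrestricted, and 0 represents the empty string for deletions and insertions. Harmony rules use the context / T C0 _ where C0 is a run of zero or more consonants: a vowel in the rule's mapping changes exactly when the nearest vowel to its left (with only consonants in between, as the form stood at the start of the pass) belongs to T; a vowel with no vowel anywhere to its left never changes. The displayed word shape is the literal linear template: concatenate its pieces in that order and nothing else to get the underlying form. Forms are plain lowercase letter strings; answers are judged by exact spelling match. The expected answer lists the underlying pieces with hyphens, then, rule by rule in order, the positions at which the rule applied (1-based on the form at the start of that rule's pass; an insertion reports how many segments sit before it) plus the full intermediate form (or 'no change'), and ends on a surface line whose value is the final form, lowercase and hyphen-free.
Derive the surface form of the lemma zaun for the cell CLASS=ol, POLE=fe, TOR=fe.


underlying: nu-zaun-zs-be
1. e -> o, i -> u / B C0 _: fires at position(s) 10: nuzaunzsbo
surface: nuzaunzsbo


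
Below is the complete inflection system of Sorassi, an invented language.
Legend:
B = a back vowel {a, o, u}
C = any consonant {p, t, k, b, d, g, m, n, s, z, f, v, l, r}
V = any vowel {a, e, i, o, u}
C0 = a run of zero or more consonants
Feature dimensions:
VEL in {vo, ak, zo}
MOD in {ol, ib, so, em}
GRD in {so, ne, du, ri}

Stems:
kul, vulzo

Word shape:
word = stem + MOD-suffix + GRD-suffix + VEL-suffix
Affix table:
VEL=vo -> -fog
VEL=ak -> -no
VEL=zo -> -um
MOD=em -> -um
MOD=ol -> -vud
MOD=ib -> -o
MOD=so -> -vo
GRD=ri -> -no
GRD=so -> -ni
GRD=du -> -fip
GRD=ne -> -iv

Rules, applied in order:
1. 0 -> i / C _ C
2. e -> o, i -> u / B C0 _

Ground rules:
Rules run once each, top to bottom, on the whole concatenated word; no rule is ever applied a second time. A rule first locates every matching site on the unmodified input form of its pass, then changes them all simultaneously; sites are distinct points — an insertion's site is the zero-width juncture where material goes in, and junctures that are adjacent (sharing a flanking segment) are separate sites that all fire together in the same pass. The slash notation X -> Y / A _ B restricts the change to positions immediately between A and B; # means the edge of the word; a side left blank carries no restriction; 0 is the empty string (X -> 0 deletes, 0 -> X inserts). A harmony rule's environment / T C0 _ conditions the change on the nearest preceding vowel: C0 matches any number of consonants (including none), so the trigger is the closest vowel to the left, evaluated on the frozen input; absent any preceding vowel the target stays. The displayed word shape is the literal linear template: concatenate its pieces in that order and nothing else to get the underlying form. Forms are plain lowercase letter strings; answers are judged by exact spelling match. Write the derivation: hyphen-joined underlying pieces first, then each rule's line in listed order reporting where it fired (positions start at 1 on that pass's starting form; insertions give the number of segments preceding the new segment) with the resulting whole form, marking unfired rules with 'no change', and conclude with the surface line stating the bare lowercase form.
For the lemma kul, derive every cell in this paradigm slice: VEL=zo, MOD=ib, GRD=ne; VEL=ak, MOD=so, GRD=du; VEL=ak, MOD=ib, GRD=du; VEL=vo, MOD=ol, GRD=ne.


cell VEL=zo, MOD=ib, GRD=ne:
underlying: kul-o-iv-um
1. 0 -> i / C _ C: no change
2. e -> o, i -> u / B C0 _: fires at position(s) 5: kulouvum
surface: kulouvum

cell VEL=ak, MOD=so, GRD=du:
underlying: kul-vo-fip-no
1. 0 -> i / C _ C: inserts after position(s) 3, 8: kulivofipino
2. e -> o, i -> u / B C0 _: fires at position(s) 4, 8: kuluvofupino
surface: kuluvofupino

cell VEL=ak, MOD=ib, GRD=du:
underlying: kul-o-fip-no
1. 0 -> i / C _ C: inserts after position(s) 7: kulofipino
2. e -> o, i -> u / B C0 _: fires at position(s) 6: kulofupino
surface: kulofupino

cell VEL=vo, MOD=ol, GRD=ne:
underlying: kul-vud-iv-fog
1. 0 -> i / C _ C: inserts after position(s) 3, 8: kulivudivifog
2. e -> o, i -> u / B C0 _: fires at position(s) 4, 8: kuluvuduvifog
surface: kuluvuduvifog


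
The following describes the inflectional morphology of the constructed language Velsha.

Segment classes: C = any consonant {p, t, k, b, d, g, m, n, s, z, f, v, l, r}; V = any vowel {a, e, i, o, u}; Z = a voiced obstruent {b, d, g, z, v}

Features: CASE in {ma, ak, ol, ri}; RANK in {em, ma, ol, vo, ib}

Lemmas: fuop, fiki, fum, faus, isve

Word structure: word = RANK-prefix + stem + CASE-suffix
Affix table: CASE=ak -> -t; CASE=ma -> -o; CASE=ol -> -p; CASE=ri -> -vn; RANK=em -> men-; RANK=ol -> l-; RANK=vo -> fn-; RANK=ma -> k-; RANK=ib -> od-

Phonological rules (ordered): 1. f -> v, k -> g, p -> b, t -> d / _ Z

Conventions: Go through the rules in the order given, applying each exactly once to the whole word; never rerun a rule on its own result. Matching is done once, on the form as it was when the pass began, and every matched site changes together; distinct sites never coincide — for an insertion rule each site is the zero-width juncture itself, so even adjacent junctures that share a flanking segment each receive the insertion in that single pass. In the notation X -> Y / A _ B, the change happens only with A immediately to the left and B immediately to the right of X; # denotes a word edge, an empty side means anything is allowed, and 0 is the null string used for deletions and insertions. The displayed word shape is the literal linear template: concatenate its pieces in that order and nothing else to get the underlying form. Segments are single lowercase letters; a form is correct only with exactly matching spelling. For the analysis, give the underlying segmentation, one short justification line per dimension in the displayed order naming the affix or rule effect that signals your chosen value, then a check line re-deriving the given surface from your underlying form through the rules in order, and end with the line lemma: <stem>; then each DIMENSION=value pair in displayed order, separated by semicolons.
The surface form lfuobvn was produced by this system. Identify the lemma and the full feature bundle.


underlying: l-fuop-vn
CASE=ri - signalled by the affix -vn
RANK=ol - signalled by the affix l-
check: lfuopvn -> lfuobvn
lemma: fuop; CASE=ri; RANK=ol


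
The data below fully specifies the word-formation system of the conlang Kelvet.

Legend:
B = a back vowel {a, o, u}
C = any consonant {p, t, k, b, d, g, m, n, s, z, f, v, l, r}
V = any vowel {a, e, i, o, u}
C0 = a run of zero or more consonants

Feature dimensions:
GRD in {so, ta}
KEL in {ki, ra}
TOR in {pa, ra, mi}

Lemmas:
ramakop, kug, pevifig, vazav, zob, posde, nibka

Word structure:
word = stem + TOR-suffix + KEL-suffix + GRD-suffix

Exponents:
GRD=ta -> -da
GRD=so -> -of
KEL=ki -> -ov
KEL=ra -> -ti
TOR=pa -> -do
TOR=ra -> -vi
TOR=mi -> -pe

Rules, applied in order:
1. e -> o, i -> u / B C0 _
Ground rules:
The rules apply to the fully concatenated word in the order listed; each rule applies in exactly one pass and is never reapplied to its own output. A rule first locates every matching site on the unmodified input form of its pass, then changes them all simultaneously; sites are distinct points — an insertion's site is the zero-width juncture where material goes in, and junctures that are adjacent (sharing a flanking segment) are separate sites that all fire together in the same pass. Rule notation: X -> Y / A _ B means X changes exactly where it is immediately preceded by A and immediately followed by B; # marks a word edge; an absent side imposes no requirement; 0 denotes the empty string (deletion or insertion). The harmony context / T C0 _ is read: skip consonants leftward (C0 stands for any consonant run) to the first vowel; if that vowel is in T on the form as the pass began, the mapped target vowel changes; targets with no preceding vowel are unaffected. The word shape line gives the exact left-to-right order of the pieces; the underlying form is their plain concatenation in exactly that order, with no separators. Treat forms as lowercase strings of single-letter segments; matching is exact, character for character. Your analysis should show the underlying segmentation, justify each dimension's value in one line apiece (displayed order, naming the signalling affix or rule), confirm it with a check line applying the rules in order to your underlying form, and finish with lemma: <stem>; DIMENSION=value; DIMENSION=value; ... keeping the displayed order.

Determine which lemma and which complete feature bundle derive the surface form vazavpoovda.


underlying: vazav-pe-ov-da
GRD=ta - signalled by the affix -da
KEL=ki - signalled by the affix -ov
TOR=mi - signalled by the affix -pe
check: vazavpeovda -> vazavpoovda
lemma: vazav; GRD=ta; KEL=ki; TOR=mi


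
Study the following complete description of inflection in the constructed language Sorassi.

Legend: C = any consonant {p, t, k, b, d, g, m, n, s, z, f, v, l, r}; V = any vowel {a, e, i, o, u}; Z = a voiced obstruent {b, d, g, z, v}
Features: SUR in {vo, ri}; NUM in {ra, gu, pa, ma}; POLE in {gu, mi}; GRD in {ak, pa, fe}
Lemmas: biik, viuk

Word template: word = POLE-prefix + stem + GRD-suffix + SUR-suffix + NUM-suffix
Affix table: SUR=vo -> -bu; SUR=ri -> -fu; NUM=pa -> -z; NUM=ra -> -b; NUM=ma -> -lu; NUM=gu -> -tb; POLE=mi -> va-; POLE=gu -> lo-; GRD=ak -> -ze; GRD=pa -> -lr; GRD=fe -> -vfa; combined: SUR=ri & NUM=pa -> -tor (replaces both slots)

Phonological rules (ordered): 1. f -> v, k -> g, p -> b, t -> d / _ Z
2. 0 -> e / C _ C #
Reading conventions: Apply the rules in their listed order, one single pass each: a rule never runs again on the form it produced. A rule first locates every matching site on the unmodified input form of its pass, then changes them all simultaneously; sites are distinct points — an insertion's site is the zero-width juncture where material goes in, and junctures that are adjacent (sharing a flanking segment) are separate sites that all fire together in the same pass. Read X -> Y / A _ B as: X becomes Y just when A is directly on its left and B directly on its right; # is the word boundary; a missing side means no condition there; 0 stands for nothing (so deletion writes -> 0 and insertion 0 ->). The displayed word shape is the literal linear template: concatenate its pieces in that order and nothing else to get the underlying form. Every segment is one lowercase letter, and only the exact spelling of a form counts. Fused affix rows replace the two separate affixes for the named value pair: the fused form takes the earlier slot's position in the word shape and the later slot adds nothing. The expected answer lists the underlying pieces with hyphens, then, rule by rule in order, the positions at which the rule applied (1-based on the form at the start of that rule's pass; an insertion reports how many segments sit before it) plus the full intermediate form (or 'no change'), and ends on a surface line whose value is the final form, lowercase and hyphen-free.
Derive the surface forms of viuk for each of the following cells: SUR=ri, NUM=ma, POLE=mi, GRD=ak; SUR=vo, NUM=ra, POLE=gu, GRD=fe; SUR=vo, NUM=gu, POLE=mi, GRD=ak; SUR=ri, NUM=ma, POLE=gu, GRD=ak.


cell SUR=ri, NUM=ma, POLE=mi, GRD=ak:
underlying: va-viuk-ze-fu-lu
1. f -> v, k -> g, p -> b, t -> d / _ Z: fires at position(s) 6: vaviugzefulu
2. 0 -> e / C _ C #: no change
surface: vaviugzefulu

cell SUR=vo, NUM=ra, POLE=gu, GRD=fe:
underlying: lo-viuk-vfa-bu-b
1. f -> v, k -> g, p -> b, t -> d / _ Z: fires at position(s) 6: loviugvfabub
2. 0 -> e / C _ C #: no change
surface: loviugvfabub

cell SUR=vo, NUM=gu, POLE=mi, GRD=ak:
underlying: va-viuk-ze-bu-tb
1. f -> v, k -> g, p -> b, t -> d / _ Z: fires at position(s) 6, 11: vaviugzebudb
2. 0 -> e / C _ C #: inserts after position(s) 11: vaviugzebudeb
surface: vaviugzebudeb

cell SUR=ri, NUM=ma, POLE=gu, GRD=ak:
underlying: lo-viuk-ze-fu-lu
1. f -> v, k -> g, p -> b, t -> d / _ Z: fires at position(s) 6: loviugzefulu
2. 0 -> e / C _ C #: no change
surface: loviugzefulu


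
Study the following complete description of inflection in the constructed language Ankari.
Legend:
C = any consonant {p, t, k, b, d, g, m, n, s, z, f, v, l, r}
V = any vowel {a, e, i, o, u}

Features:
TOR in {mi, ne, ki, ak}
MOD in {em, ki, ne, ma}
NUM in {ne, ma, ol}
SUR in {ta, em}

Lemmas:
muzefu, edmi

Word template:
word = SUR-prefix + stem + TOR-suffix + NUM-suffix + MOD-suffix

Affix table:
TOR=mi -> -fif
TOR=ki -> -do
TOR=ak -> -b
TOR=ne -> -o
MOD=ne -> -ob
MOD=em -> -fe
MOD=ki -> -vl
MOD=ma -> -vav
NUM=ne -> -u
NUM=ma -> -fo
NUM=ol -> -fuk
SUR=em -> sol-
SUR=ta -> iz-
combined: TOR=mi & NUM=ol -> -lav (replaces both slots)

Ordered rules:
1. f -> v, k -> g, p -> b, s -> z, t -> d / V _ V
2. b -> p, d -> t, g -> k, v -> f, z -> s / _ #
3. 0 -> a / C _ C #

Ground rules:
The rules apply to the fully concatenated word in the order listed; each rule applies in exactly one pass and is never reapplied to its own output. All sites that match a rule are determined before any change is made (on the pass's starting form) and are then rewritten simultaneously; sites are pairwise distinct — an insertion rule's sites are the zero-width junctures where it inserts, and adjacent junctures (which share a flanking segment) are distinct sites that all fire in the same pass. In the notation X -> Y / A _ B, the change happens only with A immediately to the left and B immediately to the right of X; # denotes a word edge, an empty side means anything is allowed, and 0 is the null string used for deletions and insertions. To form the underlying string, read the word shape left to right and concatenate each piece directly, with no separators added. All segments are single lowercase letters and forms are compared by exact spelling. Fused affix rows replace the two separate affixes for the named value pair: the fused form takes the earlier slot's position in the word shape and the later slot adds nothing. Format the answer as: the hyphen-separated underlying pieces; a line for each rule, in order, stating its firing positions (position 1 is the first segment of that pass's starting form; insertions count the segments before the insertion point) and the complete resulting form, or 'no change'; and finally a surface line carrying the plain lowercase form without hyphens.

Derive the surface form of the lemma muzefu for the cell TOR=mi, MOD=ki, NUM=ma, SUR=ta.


underlying: iz-muzefu-fif-fo-vl
1. f -> v, k -> g, p -> b, s -> z, t -> d / V _ V: fires at position(s) 7, 9: izmuzevuviffovl
2. b -> p, d -> t, g -> k, v -> f, z -> s / _ #: no change
3. 0 -> a / C _ C #: inserts after position(s) 14: izmuzevuviffoval
surface: izmuzevuviffoval


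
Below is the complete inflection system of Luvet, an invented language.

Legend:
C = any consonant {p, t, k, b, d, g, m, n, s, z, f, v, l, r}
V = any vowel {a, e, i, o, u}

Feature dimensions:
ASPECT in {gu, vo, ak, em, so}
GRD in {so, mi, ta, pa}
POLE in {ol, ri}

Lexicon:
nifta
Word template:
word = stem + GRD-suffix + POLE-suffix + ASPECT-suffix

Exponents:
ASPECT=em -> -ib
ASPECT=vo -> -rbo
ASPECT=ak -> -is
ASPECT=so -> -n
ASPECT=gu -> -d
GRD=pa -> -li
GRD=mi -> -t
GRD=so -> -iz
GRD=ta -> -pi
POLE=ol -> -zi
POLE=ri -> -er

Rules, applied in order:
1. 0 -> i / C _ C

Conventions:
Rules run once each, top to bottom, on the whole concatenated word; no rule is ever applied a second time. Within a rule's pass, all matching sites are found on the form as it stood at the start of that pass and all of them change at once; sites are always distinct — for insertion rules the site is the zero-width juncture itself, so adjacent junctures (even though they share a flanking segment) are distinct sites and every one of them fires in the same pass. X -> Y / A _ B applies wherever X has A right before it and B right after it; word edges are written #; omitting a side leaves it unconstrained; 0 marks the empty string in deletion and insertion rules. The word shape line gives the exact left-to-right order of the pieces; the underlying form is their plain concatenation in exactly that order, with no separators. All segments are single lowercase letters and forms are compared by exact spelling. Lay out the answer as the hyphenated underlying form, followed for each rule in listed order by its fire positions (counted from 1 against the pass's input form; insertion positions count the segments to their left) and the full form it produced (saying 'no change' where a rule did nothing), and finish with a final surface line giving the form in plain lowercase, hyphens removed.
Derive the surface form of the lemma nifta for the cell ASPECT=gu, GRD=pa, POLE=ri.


underlying: nifta-li-er-d
1. 0 -> i / C _ C: inserts after position(s) 3, 9: nifitalierid
surface: nifitalierid


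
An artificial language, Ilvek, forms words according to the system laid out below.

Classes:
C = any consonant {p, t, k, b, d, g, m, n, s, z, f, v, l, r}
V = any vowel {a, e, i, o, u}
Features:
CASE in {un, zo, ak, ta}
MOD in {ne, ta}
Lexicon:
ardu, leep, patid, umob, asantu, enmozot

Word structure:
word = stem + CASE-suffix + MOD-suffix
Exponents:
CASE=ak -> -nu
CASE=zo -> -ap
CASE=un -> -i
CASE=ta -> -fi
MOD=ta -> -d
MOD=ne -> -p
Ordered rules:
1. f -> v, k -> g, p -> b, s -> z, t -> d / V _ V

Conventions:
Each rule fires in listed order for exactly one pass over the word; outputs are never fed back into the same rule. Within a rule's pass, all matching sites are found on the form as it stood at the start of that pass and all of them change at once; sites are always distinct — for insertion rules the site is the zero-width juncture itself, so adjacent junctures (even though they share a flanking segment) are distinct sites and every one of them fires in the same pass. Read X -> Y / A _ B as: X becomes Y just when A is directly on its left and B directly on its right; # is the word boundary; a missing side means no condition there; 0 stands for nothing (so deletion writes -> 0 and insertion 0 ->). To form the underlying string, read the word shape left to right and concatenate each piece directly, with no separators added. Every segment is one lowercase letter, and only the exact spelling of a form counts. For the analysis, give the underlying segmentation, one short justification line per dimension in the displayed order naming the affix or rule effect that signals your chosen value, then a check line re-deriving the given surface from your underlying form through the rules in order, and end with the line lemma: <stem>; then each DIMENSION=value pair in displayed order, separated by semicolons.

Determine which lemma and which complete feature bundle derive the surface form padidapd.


underlying: patid-ap-d
CASE=zo - signalled by the affix -ap
MOD=ta - signalled by the affix -d
check: patidapd -> padidapd
lemma: patid; CASE=zo; MOD=ta


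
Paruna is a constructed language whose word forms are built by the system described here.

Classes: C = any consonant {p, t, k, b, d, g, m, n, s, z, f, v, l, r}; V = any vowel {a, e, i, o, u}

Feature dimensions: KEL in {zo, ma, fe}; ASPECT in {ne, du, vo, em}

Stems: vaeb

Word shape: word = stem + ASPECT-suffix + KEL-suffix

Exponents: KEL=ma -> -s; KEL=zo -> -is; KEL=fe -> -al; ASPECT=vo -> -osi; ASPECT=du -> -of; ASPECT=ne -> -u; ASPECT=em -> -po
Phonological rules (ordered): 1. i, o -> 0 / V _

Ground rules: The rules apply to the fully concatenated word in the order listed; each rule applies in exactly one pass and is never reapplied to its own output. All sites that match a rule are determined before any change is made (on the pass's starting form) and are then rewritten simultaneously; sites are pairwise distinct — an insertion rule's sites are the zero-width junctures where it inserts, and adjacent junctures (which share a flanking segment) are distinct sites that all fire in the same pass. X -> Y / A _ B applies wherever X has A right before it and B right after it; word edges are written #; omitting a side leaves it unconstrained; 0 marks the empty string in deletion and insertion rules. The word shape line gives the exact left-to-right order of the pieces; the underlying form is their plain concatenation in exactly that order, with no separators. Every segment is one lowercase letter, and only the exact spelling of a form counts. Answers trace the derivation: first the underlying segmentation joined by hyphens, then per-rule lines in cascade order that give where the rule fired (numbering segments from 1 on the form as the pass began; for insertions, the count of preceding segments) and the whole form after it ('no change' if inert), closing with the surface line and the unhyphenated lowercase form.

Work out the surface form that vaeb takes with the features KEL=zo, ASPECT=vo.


underlying: vaeb-osi-is
1. i, o -> 0 / V _: fires at position(s) 8: vaebosis
surface: vaebosis


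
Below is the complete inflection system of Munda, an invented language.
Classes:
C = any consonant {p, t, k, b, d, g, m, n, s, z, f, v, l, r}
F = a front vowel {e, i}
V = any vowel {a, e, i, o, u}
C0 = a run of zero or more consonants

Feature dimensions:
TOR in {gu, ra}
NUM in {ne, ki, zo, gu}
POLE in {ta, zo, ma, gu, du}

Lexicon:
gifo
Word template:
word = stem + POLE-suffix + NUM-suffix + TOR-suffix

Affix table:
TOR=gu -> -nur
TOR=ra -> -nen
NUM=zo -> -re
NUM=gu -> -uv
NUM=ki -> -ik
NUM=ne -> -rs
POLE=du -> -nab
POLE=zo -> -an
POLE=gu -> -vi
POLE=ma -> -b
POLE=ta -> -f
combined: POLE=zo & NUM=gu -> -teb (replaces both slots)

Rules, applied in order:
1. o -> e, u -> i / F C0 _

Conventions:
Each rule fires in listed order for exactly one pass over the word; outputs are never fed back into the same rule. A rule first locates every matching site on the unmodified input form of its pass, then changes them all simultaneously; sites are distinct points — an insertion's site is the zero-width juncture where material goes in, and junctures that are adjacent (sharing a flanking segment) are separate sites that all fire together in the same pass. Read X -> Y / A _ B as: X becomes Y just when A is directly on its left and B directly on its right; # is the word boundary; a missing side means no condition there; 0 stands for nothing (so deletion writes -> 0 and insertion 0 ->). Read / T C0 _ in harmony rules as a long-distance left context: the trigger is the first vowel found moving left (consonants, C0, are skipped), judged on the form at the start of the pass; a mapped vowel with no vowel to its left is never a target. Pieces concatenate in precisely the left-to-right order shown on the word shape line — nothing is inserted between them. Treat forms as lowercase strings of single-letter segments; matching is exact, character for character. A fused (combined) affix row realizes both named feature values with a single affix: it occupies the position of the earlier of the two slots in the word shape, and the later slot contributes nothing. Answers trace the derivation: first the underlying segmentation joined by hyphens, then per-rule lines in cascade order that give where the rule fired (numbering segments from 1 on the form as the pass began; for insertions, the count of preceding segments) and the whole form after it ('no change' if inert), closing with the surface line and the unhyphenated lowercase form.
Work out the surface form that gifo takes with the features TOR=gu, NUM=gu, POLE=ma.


underlying: gifo-b-uv-nur
1. o -> e, u -> i / F C0 _: fires at position(s) 4: gifebuvnur
surface: gifebuvnur


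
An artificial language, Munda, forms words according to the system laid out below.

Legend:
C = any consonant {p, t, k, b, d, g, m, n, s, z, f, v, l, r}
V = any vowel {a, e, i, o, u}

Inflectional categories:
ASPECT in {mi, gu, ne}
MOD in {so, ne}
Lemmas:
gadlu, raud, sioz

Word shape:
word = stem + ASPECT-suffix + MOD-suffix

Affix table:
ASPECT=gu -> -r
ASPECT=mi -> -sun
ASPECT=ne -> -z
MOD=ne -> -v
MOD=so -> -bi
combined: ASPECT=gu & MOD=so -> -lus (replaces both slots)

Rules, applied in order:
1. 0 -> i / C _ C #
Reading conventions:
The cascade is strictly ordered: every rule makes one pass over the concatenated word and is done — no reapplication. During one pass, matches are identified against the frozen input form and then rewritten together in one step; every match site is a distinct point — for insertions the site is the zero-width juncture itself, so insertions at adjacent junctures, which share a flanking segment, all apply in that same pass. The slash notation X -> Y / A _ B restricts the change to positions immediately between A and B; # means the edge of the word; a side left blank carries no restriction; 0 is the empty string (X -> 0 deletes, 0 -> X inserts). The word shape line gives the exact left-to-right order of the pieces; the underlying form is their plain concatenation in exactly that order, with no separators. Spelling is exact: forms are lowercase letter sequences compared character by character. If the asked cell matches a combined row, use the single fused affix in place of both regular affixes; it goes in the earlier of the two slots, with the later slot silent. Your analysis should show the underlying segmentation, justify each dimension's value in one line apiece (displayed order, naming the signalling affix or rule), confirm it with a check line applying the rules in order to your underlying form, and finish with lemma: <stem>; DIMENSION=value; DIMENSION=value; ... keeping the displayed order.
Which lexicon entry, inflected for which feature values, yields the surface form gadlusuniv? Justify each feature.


underlying: gadlu-sun-v
ASPECT=mi - signalled by the affix -sun
MOD=ne - signalled by the affix -v
check: gadlusunv -> gadlusuniv
lemma: gadlu; ASPECT=mi; MOD=ne


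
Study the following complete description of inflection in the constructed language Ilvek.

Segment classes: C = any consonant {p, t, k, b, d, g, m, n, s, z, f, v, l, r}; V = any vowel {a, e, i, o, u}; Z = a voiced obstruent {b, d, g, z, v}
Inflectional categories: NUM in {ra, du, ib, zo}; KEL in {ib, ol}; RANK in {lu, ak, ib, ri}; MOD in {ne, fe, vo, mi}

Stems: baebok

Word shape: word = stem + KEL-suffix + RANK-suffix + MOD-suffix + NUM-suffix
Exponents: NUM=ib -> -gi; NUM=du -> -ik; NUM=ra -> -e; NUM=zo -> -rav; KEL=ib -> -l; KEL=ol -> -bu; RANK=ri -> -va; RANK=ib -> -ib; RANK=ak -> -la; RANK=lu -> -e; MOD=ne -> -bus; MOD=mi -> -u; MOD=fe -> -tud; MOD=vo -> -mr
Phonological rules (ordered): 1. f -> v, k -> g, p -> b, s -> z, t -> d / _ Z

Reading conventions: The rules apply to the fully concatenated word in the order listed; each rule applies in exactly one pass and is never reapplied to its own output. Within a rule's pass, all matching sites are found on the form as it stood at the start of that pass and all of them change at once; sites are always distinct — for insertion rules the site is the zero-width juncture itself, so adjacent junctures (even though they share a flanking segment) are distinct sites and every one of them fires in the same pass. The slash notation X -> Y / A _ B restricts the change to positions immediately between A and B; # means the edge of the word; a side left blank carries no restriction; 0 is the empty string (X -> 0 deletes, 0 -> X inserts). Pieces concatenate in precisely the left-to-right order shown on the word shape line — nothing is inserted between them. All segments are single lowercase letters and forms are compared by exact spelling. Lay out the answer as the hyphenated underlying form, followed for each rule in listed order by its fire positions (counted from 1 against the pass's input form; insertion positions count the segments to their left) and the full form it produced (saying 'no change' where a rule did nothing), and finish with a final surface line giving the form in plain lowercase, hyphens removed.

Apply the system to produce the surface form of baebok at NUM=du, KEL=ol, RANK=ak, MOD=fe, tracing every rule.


underlying: baebok-bu-la-tud-ik
1. f -> v, k -> g, p -> b, s -> z, t -> d / _ Z: fires at position(s) 6: baebogbulatudik
surface: baebogbulatudik


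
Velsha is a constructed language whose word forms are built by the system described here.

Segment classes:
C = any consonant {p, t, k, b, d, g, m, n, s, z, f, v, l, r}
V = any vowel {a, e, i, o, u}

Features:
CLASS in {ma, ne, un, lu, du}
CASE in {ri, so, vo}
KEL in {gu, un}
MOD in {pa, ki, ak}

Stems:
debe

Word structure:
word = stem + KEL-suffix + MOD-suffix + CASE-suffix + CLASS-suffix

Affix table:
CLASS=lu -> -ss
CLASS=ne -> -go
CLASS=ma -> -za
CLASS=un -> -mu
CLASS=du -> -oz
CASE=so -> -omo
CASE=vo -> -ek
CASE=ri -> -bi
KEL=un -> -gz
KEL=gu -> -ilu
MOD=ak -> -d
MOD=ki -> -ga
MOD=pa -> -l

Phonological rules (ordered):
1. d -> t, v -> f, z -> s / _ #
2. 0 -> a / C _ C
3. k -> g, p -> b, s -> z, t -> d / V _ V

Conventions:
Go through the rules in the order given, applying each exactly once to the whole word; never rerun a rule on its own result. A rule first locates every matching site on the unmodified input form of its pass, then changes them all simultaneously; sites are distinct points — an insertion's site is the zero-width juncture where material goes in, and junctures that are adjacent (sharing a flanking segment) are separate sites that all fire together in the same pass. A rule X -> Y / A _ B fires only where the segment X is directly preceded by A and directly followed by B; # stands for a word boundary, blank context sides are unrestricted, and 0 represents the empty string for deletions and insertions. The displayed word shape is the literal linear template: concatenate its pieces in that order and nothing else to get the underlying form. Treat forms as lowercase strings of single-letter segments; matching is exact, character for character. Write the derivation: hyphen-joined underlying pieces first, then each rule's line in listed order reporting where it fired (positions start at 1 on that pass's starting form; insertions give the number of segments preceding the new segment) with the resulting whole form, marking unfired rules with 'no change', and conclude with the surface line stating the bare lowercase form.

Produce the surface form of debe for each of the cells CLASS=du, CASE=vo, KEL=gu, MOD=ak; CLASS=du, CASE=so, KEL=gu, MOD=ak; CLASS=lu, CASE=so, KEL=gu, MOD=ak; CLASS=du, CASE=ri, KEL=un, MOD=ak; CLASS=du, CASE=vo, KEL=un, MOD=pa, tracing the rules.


cell CLASS=du, CASE=vo, KEL=gu, MOD=ak:
underlying: debe-ilu-d-ek-oz
1. d -> t, v -> f, z -> s / _ #: fires at position(s) 12: debeiludekos
2. 0 -> a / C _ C: no change
3. k -> g, p -> b, s -> z, t -> d / V _ V: fires at position(s) 10: debeiludegos
surface: debeiludegos

cell CLASS=du, CASE=so, KEL=gu, MOD=ak:
underlying: debe-ilu-d-omo-oz
1. d -> t, v -> f, z -> s / _ #: fires at position(s) 13: debeiludomoos
2. 0 -> a / C _ C: no change
3. k -> g, p -> b, s -> z, t -> d / V _ V: no change
surface: debeiludomoos

cell CLASS=lu, CASE=so, KEL=gu, MOD=ak:
underlying: debe-ilu-d-omo-ss
1. d -> t, v -> f, z -> s / _ #: no change
2. 0 -> a / C _ C: inserts after position(s) 12: debeiludomosas
3. k -> g, p -> b, s -> z, t -> d / V _ V: fires at position(s) 12: debeiludomozas
surface: debeiludomozas

cell CLASS=du, CASE=ri, KEL=un, MOD=ak:
underlying: debe-gz-d-bi-oz
1. d -> t, v -> f, z -> s / _ #: fires at position(s) 11: debegzdbios
2. 0 -> a / C _ C: inserts after position(s) 5, 6, 7: debegazadabios
3. k -> g, p -> b, s -> z, t -> d / V _ V: no change
surface: debegazadabios

cell CLASS=du, CASE=vo, KEL=un, MOD=pa:
underlying: debe-gz-l-ek-oz
1. d -> t, v -> f, z -> s / _ #: fires at position(s) 11: debegzlekos
2. 0 -> a / C _ C: inserts after position(s) 5, 6: debegazalekos
3. k -> g, p -> b, s -> z, t -> d / V _ V: fires at position(s) 11: debegazalegos
surface: debegazalegos


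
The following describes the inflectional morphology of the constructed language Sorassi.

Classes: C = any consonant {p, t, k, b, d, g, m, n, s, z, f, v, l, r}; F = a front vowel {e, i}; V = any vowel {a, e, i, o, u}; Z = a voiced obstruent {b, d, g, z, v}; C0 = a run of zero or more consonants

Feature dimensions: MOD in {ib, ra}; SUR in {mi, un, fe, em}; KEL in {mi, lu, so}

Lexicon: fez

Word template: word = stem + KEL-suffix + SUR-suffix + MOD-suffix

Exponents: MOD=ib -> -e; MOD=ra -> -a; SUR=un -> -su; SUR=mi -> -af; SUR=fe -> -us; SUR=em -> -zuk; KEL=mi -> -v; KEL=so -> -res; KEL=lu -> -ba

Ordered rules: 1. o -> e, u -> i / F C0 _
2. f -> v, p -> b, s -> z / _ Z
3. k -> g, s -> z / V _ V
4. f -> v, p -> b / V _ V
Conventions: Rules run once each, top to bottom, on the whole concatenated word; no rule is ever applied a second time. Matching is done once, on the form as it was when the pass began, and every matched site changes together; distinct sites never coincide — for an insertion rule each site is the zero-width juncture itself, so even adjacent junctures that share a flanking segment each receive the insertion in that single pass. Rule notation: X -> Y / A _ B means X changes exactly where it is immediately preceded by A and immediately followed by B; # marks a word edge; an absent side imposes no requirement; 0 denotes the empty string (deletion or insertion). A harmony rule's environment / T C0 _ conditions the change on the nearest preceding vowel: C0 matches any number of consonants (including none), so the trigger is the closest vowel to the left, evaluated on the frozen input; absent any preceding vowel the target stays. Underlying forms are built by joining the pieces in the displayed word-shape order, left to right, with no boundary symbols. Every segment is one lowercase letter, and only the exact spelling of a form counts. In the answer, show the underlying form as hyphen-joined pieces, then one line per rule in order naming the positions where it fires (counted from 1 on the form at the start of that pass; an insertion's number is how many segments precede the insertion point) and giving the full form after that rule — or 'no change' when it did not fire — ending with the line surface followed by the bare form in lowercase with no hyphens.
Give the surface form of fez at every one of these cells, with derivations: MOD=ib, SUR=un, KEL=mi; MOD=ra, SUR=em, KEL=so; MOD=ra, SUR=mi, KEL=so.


cell MOD=ib, SUR=un, KEL=mi:
underlying: fez-v-su-e
1. o -> e, u -> i / F C0 _: fires at position(s) 6: fezvsie
2. f -> v, p -> b, s -> z / _ Z: no change
3. k -> g, s -> z / V _ V: no change
4. f -> v, p -> b / V _ V: no change
surface: fezvsie

cell MOD=ra, SUR=em, KEL=so:
underlying: fez-res-zuk-a
1. o -> e, u -> i / F C0 _: fires at position(s) 8: fezreszika
2. f -> v, p -> b, s -> z / _ Z: fires at position(s) 6: fezrezzika
3. k -> g, s -> z / V _ V: fires at position(s) 9: fezrezziga
4. f -> v, p -> b / V _ V: no change
surface: fezrezziga

cell MOD=ra, SUR=mi, KEL=so:
underlying: fez-res-af-a
1. o -> e, u -> i / F C0 _: no change
2. f -> v, p -> b, s -> z / _ Z: no change
3. k -> g, s -> z / V _ V: fires at position(s) 6: fezrezafa
4. f -> v, p -> b / V _ V: fires at position(s) 8: fezrezava
surface: fezrezava


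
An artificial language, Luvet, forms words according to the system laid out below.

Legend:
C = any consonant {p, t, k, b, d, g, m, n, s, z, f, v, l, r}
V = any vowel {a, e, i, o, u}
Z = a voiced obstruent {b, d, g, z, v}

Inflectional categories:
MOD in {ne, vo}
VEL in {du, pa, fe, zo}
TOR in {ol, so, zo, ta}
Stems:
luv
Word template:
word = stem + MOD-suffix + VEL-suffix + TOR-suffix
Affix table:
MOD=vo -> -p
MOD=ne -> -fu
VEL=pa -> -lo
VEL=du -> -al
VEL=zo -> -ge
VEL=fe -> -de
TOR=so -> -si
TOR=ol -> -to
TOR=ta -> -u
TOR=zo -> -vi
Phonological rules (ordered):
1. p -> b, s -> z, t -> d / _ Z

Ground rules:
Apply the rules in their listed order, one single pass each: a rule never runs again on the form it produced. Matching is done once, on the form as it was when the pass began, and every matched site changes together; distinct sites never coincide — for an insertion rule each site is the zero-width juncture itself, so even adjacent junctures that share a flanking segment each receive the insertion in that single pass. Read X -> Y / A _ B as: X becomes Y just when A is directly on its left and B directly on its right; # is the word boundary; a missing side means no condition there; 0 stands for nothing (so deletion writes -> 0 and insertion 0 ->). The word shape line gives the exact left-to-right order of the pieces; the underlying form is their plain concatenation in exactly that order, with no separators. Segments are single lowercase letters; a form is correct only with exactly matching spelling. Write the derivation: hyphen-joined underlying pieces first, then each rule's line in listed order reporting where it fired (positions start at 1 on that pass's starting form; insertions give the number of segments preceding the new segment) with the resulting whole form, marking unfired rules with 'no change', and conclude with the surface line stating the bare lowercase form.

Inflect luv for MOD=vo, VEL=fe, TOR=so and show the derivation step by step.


underlying: luv-p-de-si
1. p -> b, s -> z, t -> d / _ Z: fires at position(s) 4: luvbdesi
surface: luvbdesi
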